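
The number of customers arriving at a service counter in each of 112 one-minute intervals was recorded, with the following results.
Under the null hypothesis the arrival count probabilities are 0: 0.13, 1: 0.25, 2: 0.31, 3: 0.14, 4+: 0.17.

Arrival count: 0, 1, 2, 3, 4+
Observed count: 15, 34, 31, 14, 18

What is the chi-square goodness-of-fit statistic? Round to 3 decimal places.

1.934

Expected counts E_i = n·p_i: 112×0.13 = 14.56, 112×0.25 = 28, 112×0.31 = 34.72, 112×0.14 = 15.68, 112×0.17 = 19.04.
cat         O        E   (O−E)²/E
0          15    14.56     0.0133
1          34       28     1.2857
2          31    34.72     0.3986
3          14    15.68     0.1800
4+         18    19.04     0.0568
Sum = 1.934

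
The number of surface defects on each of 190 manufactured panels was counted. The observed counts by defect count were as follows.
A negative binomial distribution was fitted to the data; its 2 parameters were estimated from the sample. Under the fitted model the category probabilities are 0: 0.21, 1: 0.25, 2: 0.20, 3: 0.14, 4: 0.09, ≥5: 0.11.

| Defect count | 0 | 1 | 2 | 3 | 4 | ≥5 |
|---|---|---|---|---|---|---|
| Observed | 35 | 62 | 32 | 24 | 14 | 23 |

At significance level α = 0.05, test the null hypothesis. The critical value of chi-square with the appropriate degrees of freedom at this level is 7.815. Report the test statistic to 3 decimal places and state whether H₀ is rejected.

Expected counts E_i = n·p_i: 190×0.21 = 39.9, 190×0.25 = 47.5, 190×0.20 = 38, 190×0.14 = 26.6, 190×0.09 = 17.1, 190×0.11 = 20.9.
0: (35 − 39.9)²/39.9 = 24.01/39.9 = 0.6018
1: (62 − 47.5)²/47.5 = 210.25/47.5 = 4.4263
2: (32 − 38)²/38 = 36/38 = 0.9474
3: (24 − 26.6)²/26.6 = 6.76/26.6 = 0.2541
4: (14 − 17.1)²/17.1 = 9.61/17.1 = 0.5620
≥5: (23 − 20.9)²/20.9 = 4.41/20.9 = 0.2110
Sum = 7.003
df = 3. Since 7.003 < 7.815, we do not reject H₀.

7.003; do not reject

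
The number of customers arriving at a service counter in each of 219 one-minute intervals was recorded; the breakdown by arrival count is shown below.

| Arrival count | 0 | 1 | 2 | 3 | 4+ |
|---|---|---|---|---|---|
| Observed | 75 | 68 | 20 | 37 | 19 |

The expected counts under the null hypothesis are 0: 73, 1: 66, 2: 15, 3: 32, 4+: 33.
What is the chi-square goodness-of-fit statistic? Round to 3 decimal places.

8.503

cat         O        E   (O−E)²/E
0          75       73     0.0548
1          68       66     0.0606
2          20       15     1.6667
3          37       32     0.7813
4+         19       33     5.9394
Sum = 8.503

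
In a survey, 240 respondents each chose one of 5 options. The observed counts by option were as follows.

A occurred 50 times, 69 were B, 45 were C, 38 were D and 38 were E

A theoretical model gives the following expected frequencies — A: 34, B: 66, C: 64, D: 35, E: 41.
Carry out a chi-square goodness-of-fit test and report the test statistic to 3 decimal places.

13.783

χ² = (50−34)²/34 + (69−66)²/66 + (45−64)²/64 + (38−35)²/35 + (38−41)²/41
   = 7.5294 + 0.1364 + 5.6406 + 0.2571 + 0.2195
Sum = 13.783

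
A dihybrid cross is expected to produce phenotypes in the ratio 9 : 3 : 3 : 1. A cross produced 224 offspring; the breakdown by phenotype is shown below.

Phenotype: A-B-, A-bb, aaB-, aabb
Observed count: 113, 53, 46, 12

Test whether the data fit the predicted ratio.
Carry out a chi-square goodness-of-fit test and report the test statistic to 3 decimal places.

Ratio total = 16. Expected counts: 224×9/16 = 126, 224×3/16 = 42, 224×3/16 = 42, 224×1/16 = 14.
A-B-: (113 − 126)²/126 = 169/126 = 1.3413
A-bb: (53 − 42)²/42 = 121/42 = 2.8810
aaB-: (46 − 42)²/42 = 16/42 = 0.3810
aabb: (12 − 14)²/14 = 4/14 = 0.2857
Sum = 4.889

4.889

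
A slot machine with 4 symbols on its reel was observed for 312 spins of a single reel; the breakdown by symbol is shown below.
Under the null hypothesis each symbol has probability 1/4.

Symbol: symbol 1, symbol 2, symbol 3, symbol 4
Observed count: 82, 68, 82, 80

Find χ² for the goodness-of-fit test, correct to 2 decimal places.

1.74

Expected count for each of the 4 categories: 312/4 = 78.
χ² = (82−78)²/78 + (68−78)²/78 + (82−78)²/78 + (80−78)²/78
   = 0.205 + 1.282 + 0.205 + 0.051
Sum = 1.74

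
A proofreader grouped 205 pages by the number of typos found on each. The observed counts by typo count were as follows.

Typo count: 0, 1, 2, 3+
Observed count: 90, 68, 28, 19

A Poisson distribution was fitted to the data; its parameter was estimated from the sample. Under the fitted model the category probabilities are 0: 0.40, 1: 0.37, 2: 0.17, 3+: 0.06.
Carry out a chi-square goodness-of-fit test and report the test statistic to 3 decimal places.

Expected counts E_i = n·p_i: 205×0.40 = 82, 205×0.37 = 75.85, 205×0.17 = 34.85, 205×0.06 = 12.3.
cat         O        E   (O−E)²/E
0          90       82     0.7805
1          68    75.85     0.8124
2          28    34.85     1.3464
3+         19     12.3     3.6496
Sum = 6.589

6.589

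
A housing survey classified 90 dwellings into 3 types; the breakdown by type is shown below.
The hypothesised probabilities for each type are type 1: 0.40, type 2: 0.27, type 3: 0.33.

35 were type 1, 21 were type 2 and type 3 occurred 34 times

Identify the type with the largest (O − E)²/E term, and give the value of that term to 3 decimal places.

type 3, 0.623

Expected counts E_i = n·p_i: 90×0.40 = 36, 90×0.27 = 24.3, 90×0.33 = 29.7.
type 1: (35 − 36)²/36 = 1/36 = 0.0278
type 2: (21 − 24.3)²/24.3 = 10.89/24.3 = 0.4481
type 3: (34 − 29.7)²/29.7 = 18.49/29.7 = 0.6226
The largest term is for type 3: 0.623.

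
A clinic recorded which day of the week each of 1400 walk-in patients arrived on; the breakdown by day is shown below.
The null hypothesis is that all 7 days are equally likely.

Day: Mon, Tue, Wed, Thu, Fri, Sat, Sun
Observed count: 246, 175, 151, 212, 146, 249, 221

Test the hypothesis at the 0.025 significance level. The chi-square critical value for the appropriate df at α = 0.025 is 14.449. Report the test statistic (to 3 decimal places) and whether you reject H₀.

Under H₀ each category has probability 1/7, so each expected count is 1400/7 = 200.
cat         O        E   (O−E)²/E
Mon       246      200    10.5800
Tue       175      200     3.1250
Wed       151      200    12.0050
Thu       212      200     0.7200
Fri       146      200    14.5800
Sat       249      200    12.0050
Sun       221      200     2.2050
Sum = 55.220
df = 6. Since 55.220 > 14.449, we reject H₀.

55.220; reject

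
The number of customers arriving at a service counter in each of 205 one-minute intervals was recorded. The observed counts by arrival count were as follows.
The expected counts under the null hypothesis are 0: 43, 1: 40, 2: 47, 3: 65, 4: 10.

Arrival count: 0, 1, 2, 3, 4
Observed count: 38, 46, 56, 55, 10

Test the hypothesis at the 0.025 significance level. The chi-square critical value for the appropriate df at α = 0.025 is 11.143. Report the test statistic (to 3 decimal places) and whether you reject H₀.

4.743; do not reject

χ² = (38−43)²/43 + (46−40)²/40 + (56−47)²/47 + (55−65)²/65 + (10−10)²/10
   = 0.5814 + 0.9000 + 1.7234 + 1.5385 + 0.0000
Sum = 4.743
df = 4. Since 4.743 < 11.143, we do not reject H₀.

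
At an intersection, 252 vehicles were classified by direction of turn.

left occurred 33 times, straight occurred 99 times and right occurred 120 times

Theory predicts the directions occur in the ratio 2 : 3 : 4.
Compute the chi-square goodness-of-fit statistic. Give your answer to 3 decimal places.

Ratio total = 9. Expected counts: 252×2/9 = 56, 252×3/9 = 84, 252×4/9 = 112.
cat           O        E   (O−E)²/E
left         33       56     9.4464
straight     99       84     2.6786
right       120      112     0.5714
Sum = 12.696

12.696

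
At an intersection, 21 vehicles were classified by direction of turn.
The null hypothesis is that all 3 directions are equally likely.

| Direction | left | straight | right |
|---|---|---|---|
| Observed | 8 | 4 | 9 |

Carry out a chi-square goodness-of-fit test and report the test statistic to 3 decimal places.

2.000

Expected count for each of the 3 categories: 21/3 = 7.
left: (8 − 7)²/7 = 1/7 = 0.1429
straight: (4 − 7)²/7 = 9/7 = 1.2857
right: (9 − 7)²/7 = 4/7 = 0.5714
Sum = 2.000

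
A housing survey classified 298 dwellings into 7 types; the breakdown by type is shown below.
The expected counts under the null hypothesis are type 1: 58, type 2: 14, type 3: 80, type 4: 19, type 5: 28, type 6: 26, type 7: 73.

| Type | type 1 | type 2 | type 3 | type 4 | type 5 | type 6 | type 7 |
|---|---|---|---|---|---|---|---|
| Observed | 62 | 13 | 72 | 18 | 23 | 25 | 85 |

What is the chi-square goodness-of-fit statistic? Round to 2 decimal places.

type 1: (62 − 58)²/58 = 16/58 = 0.276
type 2: (13 − 14)²/14 = 1/14 = 0.071
type 3: (72 − 80)²/80 = 64/80 = 0.800
type 4: (18 − 19)²/19 = 1/19 = 0.053
type 5: (23 − 28)²/28 = 25/28 = 0.893
type 6: (25 − 26)²/26 = 1/26 = 0.038
type 7: (85 − 73)²/73 = 144/73 = 1.973
Sum = 4.10

4.10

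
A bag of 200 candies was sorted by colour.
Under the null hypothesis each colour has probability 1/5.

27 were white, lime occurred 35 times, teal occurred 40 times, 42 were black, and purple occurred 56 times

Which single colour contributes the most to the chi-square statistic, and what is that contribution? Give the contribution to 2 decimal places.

purple, 6.40

Expected count for each of the 5 categories: 200/5 = 40.
χ² = (27−40)²/40 + (35−40)²/40 + (40−40)²/40 + (42−40)²/40 + (56−40)²/40
   = 4.225 + 0.625 + 0.000 + 0.100 + 6.400
The largest term is for purple: 6.40.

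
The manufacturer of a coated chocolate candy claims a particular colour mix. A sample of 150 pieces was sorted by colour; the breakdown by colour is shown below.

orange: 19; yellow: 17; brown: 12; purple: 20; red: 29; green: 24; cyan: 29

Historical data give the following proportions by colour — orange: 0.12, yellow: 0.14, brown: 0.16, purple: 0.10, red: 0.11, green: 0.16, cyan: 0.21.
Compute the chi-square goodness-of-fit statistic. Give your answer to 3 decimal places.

18.152

Expected counts E_i = n·p_i: 150×0.12 = 18, 150×0.14 = 21, 150×0.16 = 24, 150×0.10 = 15, 150×0.11 = 16.5, 150×0.16 = 24, 150×0.21 = 31.5.
cat         O        E   (O−E)²/E
orange     19       18     0.0556
yellow     17       21     0.7619
brown      12       24     6.0000
purple     20       15     1.6667
red        29     16.5     9.4697
green      24       24     0.0000
cyan       29     31.5     0.1984
Sum = 18.152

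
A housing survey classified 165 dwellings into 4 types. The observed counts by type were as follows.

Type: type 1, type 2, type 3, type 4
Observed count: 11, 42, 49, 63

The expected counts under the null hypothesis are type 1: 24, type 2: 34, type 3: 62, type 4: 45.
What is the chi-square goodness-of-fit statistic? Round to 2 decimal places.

cat         O        E   (O−E)²/E
type 1     11       24      7.042
type 2     42       34      1.882
type 3     49       62      2.726
type 4     63       45      7.200
Sum = 18.85

18.85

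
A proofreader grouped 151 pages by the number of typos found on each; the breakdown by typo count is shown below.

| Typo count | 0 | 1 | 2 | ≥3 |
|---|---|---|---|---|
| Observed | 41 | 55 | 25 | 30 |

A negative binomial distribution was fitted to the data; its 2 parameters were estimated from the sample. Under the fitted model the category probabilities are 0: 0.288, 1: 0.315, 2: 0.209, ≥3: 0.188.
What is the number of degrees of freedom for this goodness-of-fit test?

1

There are k = 4 categories and 2 parameters estimated from the data, so df = 4 − 1 − 2 = 1.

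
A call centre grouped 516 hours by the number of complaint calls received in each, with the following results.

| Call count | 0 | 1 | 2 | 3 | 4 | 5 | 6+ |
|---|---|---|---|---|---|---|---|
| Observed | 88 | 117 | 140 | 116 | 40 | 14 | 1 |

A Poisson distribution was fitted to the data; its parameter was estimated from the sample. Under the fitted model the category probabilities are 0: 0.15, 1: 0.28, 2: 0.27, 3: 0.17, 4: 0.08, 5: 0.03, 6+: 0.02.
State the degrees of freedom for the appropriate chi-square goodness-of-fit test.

5

There are k = 7 categories and 1 parameter estimated from the data, so df = 7 − 1 − 1 = 5.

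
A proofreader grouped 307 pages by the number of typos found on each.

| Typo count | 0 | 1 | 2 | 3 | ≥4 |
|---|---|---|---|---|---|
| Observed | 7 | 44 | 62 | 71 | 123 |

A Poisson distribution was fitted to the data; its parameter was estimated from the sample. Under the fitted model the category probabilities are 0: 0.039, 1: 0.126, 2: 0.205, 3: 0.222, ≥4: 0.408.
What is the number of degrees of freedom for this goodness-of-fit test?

3

There are k = 5 categories and 1 parameter estimated from the data, so df = 5 − 1 − 1 = 3.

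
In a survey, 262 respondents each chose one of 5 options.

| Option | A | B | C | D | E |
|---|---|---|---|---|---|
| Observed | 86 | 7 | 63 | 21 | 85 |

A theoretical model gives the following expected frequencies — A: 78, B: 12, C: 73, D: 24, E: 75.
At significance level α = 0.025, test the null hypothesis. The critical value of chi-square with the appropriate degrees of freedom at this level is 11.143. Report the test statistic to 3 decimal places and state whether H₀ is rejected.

A: (86 − 78)²/78 = 64/78 = 0.8205
B: (7 − 12)²/12 = 25/12 = 2.0833
C: (63 − 73)²/73 = 100/73 = 1.3699
D: (21 − 24)²/24 = 9/24 = 0.3750
E: (85 − 75)²/75 = 100/75 = 1.3333
Sum = 5.982
df = 4. Since 5.982 < 11.143, we do not reject H₀.

5.982; do not reject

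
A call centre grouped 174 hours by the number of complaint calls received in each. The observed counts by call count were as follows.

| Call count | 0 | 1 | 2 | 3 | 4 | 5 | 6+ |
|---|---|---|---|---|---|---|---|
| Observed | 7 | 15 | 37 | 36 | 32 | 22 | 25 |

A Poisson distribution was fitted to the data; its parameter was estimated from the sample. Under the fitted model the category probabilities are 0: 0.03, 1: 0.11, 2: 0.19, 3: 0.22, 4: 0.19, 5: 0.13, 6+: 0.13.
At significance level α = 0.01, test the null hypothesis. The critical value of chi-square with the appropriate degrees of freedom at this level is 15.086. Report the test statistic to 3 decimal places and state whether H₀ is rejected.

2.409; do not reject

Expected counts E_i = n·p_i: 174×0.03 = 5.22, 174×0.11 = 19.14, 174×0.19 = 33.06, 174×0.22 = 38.28, 174×0.19 = 33.06, 174×0.13 = 22.62, 174×0.13 = 22.62.
cat         O        E   (O−E)²/E
0           7     5.22     0.6070
1          15    19.14     0.8955
2          37    33.06     0.4696
3          36    38.28     0.1358
4          32    33.06     0.0340
5          22    22.62     0.0170
6+         25    22.62     0.2504
Sum = 2.409
df = 5. Since 2.409 < 15.086, we do not reject H₀.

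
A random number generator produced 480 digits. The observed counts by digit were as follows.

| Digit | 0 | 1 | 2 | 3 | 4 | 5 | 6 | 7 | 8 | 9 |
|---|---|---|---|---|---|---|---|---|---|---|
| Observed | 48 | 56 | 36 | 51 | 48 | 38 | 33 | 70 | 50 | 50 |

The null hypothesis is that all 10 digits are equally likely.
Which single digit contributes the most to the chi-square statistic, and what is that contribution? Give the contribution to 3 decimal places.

Under H₀ each category has probability 1/10, so each expected count is 480/10 = 48.
χ² = (48−48)²/48 + (56−48)²/48 + (36−48)²/48 + (51−48)²/48 + (48−48)²/48 + (38−48)²/48 + (33−48)²/48 + (70−48)²/48 + (50−48)²/48 + (50−48)²/48
   = 0.0000 + 1.3333 + 3.0000 + 0.1875 + 0.0000 + 2.0833 + 4.6875 + 10.0833 + 0.0833 + 0.0833
The largest term is for 7: 10.083.

7, 10.083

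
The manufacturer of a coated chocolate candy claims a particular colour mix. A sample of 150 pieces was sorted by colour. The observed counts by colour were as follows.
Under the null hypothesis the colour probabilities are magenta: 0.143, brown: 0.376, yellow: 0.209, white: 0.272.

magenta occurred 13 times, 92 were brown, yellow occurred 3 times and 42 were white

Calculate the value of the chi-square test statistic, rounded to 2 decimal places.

Expected counts E_i = n·p_i: 150×0.143 = 21.45, 150×0.376 = 56.4, 150×0.209 = 31.35, 150×0.272 = 40.8.
χ² = (13−21.45)²/21.45 + (92−56.4)²/56.4 + (3−31.35)²/31.35 + (42−40.8)²/40.8
   = 3.329 + 22.471 + 25.637 + 0.035
Sum = 51.47

51.47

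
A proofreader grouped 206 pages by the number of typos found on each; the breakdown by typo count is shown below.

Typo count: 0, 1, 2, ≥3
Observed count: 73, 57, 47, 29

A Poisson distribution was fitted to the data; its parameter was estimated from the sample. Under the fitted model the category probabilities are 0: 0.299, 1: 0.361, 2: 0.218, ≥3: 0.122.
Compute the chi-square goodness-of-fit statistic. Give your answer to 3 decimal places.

Expected counts E_i = n·p_i: 206×0.299 = 61.594, 206×0.361 = 74.366, 206×0.218 = 44.908, 206×0.122 = 25.132.
χ² = (73−61.594)²/61.594 + (57−74.366)²/74.366 + (47−44.908)²/44.908 + (29−25.132)²/25.132
   = 2.1122 + 4.0553 + 0.0975 + 0.5953
Sum = 6.860

6.860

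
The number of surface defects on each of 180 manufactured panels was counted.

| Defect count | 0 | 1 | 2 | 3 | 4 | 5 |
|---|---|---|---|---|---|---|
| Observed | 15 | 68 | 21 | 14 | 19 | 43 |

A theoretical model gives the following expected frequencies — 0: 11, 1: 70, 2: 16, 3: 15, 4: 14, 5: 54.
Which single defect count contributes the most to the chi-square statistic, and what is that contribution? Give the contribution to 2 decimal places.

5, 2.24

cat         O        E   (O−E)²/E
0          15       11      1.455
1          68       70      0.057
2          21       16      1.563
3          14       15      0.067
4          19       14      1.786
5          43       54      2.241
The largest term is for 5: 2.24.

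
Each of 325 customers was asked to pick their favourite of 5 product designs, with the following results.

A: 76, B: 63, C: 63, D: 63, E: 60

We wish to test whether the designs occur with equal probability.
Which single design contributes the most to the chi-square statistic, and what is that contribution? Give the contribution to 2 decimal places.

A, 1.86

Expected count for each of the 5 categories: 325/5 = 65.
χ² = (76−65)²/65 + (63−65)²/65 + (63−65)²/65 + (63−65)²/65 + (60−65)²/65
   = 1.862 + 0.062 + 0.062 + 0.062 + 0.385
The largest term is for A: 1.86.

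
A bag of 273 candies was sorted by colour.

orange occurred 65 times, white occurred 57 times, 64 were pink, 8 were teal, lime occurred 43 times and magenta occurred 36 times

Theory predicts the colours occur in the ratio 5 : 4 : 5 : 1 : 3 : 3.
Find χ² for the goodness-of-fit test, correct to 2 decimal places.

3.06

Ratio total = 21. Expected counts: 273×5/21 = 65, 273×4/21 = 52, 273×5/21 = 65, 273×1/21 = 13, 273×3/21 = 39, 273×3/21 = 39.
χ² = (65−65)²/65 + (57−52)²/52 + (64−65)²/65 + (8−13)²/13 + (43−39)²/39 + (36−39)²/39
   = 0.000 + 0.481 + 0.015 + 1.923 + 0.410 + 0.231
Sum = 3.06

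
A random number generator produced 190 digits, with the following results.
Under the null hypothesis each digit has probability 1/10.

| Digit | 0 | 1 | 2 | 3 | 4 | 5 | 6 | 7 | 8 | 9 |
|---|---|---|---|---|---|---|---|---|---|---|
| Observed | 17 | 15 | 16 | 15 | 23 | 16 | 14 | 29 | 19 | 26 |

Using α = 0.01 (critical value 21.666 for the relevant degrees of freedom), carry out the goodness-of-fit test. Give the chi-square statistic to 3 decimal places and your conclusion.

12.842; do not reject

Expected count for each of the 10 categories: 190/10 = 19.
0: (17 − 19)²/19 = 4/19 = 0.2105
1: (15 − 19)²/19 = 16/19 = 0.8421
2: (16 − 19)²/19 = 9/19 = 0.4737
3: (15 − 19)²/19 = 16/19 = 0.8421
4: (23 − 19)²/19 = 16/19 = 0.8421
5: (16 − 19)²/19 = 9/19 = 0.4737
6: (14 − 19)²/19 = 25/19 = 1.3158
7: (29 − 19)²/19 = 100/19 = 5.2632
8: (19 − 19)²/19 = 0/19 = 0.0000
9: (26 − 19)²/19 = 49/19 = 2.5789
Sum = 12.842
df = 9. Since 12.842 < 21.666, we do not reject H₀.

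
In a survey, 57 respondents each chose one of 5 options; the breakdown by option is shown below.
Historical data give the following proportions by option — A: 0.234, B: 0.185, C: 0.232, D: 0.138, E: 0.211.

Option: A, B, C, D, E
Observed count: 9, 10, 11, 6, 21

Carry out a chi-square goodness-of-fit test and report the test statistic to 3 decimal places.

Expected counts E_i = n·p_i: 57×0.234 = 13.338, 57×0.185 = 10.545, 57×0.232 = 13.224, 57×0.138 = 7.866, 57×0.211 = 12.027.
χ² = (9−13.338)²/13.338 + (10−10.545)²/10.545 + (11−13.224)²/13.224 + (6−7.866)²/7.866 + (21−12.027)²/12.027
   = 1.4109 + 0.0282 + 0.3740 + 0.4427 + 6.6945
Sum = 8.950

8.950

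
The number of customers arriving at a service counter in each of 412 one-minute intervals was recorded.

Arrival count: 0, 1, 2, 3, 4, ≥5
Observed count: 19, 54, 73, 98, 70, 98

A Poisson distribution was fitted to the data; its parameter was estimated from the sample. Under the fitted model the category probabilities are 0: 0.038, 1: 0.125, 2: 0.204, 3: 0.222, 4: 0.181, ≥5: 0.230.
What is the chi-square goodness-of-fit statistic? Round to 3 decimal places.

3.146

Expected counts E_i = n·p_i: 412×0.038 = 15.656, 412×0.125 = 51.5, 412×0.204 = 84.048, 412×0.222 = 91.464, 412×0.181 = 74.572, 412×0.230 = 94.76.
cat         O        E   (O−E)²/E
0          19   15.656     0.7143
1          54     51.5     0.1214
2          73   84.048     1.4522
3          98   91.464     0.4671
4          70   74.572     0.2803
≥5         98    94.76     0.1108
Sum = 3.146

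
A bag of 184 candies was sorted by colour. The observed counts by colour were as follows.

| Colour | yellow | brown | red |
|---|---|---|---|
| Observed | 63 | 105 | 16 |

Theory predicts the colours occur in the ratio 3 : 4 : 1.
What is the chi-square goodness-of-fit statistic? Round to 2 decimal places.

Ratio total = 8. Expected counts: 184×3/8 = 69, 184×4/8 = 92, 184×1/8 = 23.
yellow: (63 − 69)²/69 = 36/69 = 0.522
brown: (105 − 92)²/92 = 169/92 = 1.837
red: (16 − 23)²/23 = 49/23 = 2.130
Sum = 4.49

4.49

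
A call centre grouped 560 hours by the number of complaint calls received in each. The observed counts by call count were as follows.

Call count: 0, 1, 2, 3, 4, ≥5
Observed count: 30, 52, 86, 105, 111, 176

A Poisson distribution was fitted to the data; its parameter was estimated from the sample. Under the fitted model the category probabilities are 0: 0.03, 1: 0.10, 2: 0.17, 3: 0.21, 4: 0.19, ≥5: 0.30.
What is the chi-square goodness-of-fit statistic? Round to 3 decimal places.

13.476

Expected counts E_i = n·p_i: 560×0.03 = 16.8, 560×0.10 = 56, 560×0.17 = 95.2, 560×0.21 = 117.6, 560×0.19 = 106.4, 560×0.30 = 168.
χ² = (30−16.8)²/16.8 + (52−56)²/56 + (86−95.2)²/95.2 + (105−117.6)²/117.6 + (111−106.4)²/106.4 + (176−168)²/168
   = 10.3714 + 0.2857 + 0.8891 + 1.3500 + 0.1989 + 0.3810
Sum = 13.476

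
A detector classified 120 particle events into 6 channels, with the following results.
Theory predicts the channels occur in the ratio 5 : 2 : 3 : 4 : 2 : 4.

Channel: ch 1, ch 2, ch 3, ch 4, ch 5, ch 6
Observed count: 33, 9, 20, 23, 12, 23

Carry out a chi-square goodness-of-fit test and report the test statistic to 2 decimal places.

1.36

Ratio total = 20. Expected counts: 120×5/20 = 30, 120×2/20 = 12, 120×3/20 = 18, 120×4/20 = 24, 120×2/20 = 12, 120×4/20 = 24.
ch 1: (33 − 30)²/30 = 9/30 = 0.300
ch 2: (9 − 12)²/12 = 9/12 = 0.750
ch 3: (20 − 18)²/18 = 4/18 = 0.222
ch 4: (23 − 24)²/24 = 1/24 = 0.042
ch 5: (12 − 12)²/12 = 0/12 = 0.000
ch 6: (23 − 24)²/24 = 1/24 = 0.042
Sum = 1.36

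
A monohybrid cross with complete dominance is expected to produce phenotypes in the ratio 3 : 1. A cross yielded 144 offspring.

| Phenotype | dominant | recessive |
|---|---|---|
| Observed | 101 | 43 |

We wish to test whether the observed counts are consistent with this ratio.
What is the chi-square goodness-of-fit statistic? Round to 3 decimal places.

1.815

Ratio total = 4. Expected counts: 144×3/4 = 108, 144×1/4 = 36.
dominant: (101 − 108)²/108 = 49/108 = 0.4537
recessive: (43 − 36)²/36 = 49/36 = 1.3611
Sum = 1.815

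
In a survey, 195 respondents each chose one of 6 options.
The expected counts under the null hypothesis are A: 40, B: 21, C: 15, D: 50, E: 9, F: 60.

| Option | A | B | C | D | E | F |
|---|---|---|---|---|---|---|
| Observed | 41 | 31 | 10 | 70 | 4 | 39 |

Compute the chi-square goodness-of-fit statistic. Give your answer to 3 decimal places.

24.581

cat         O        E   (O−E)²/E
A          41       40     0.0250
B          31       21     4.7619
C          10       15     1.6667
D          70       50     8.0000
E           4        9     2.7778
F          39       60     7.3500
Sum = 24.581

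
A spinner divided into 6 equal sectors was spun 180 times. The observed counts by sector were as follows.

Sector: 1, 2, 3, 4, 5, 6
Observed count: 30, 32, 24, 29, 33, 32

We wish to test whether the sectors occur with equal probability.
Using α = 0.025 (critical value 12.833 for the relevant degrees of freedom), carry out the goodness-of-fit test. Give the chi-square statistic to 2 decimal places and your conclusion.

Under H₀ each category has probability 1/6, so each expected count is 180/6 = 30.
χ² = (30−30)²/30 + (32−30)²/30 + (24−30)²/30 + (29−30)²/30 + (33−30)²/30 + (32−30)²/30
   = 0.000 + 0.133 + 1.200 + 0.033 + 0.300 + 0.133
Sum = 1.80
df = 5. Since 1.80 < 12.833, we do not reject H₀.

1.80; do not reject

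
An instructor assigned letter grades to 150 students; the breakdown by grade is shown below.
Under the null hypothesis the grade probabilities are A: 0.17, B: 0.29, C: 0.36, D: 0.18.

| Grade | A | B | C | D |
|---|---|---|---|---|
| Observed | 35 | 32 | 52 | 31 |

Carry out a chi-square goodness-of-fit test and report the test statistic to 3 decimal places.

7.246

Expected counts E_i = n·p_i: 150×0.17 = 25.5, 150×0.29 = 43.5, 150×0.36 = 54, 150×0.18 = 27.
cat         O        E   (O−E)²/E
A          35     25.5     3.5392
B          32     43.5     3.0402
C          52       54     0.0741
D          31       27     0.5926
Sum = 7.246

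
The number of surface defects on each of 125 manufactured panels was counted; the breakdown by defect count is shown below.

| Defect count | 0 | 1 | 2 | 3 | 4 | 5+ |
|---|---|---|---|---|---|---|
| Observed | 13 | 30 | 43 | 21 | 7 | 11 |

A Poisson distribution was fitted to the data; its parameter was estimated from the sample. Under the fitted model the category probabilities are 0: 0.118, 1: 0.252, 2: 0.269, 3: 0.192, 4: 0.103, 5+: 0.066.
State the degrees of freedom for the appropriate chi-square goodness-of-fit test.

There are k = 6 categories and 1 parameter estimated from the data, so df = 6 − 1 − 1 = 4.

4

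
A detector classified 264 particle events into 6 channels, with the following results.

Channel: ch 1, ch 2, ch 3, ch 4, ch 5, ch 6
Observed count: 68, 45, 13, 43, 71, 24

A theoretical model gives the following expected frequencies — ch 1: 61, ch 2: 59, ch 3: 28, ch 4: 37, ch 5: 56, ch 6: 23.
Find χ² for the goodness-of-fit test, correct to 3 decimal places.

17.195

ch 1: (68 − 61)²/61 = 49/61 = 0.8033
ch 2: (45 − 59)²/59 = 196/59 = 3.3220
ch 3: (13 − 28)²/28 = 225/28 = 8.0357
ch 4: (43 − 37)²/37 = 36/37 = 0.9730
ch 5: (71 − 56)²/56 = 225/56 = 4.0179
ch 6: (24 − 23)²/23 = 1/23 = 0.0435
Sum = 17.195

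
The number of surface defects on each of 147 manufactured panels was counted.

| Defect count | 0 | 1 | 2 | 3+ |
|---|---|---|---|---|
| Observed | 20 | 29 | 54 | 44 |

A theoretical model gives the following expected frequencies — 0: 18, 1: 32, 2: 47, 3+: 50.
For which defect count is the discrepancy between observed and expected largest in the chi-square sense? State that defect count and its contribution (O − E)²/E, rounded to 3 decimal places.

2, 1.043

cat         O        E   (O−E)²/E
0          20       18     0.2222
1          29       32     0.2813
2          54       47     1.0426
3+         44       50     0.7200
The largest term is for 2: 1.043.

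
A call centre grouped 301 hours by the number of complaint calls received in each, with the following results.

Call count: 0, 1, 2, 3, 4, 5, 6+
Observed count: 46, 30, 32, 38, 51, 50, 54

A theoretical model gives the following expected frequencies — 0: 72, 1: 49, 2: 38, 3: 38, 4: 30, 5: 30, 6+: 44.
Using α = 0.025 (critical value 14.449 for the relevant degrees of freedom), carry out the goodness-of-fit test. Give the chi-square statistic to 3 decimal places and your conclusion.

48.010; reject

χ² = (46−72)²/72 + (30−49)²/49 + (32−38)²/38 + (38−38)²/38 + (51−30)²/30 + (50−30)²/30 + (54−44)²/44
   = 9.3889 + 7.3673 + 0.9474 + 0.0000 + 14.7000 + 13.3333 + 2.2727
Sum = 48.010
df = 6. Since 48.010 > 14.449, we reject H₀.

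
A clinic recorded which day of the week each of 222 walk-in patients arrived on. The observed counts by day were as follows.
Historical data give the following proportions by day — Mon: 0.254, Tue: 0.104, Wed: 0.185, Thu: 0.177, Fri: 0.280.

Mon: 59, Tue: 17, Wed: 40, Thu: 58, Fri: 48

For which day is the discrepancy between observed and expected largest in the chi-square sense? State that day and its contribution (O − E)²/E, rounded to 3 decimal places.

Thu, 8.905

Expected counts E_i = n·p_i: 222×0.254 = 56.388, 222×0.104 = 23.088, 222×0.185 = 41.07, 222×0.177 = 39.294, 222×0.280 = 62.16.
χ² = (59−56.388)²/56.388 + (17−23.088)²/23.088 + (40−41.07)²/41.07 + (58−39.294)²/39.294 + (48−62.16)²/62.16
   = 0.1210 + 1.6053 + 0.0279 + 8.9050 + 3.2256
The largest term is for Thu: 8.905.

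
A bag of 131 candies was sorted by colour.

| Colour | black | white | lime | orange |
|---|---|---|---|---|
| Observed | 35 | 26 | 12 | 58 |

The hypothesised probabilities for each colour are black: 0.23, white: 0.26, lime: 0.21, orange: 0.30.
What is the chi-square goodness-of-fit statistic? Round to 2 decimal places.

Expected counts E_i = n·p_i: 131×0.23 = 30.13, 131×0.26 = 34.06, 131×0.21 = 27.51, 131×0.30 = 39.3.
χ² = (35−30.13)²/30.13 + (26−34.06)²/34.06 + (12−27.51)²/27.51 + (58−39.3)²/39.3
   = 0.787 + 1.907 + 8.744 + 8.898
Sum = 20.34

20.34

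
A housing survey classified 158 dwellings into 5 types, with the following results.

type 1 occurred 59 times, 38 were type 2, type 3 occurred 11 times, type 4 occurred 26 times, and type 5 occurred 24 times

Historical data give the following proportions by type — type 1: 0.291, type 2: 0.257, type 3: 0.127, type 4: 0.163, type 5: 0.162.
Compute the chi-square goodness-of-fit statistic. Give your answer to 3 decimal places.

Expected counts E_i = n·p_i: 158×0.291 = 45.978, 158×0.257 = 40.606, 158×0.127 = 20.066, 158×0.163 = 25.754, 158×0.162 = 25.596.
type 1: (59 − 45.978)²/45.978 = 169.572484/45.978 = 3.6881
type 2: (38 − 40.606)²/40.606 = 6.791236/40.606 = 0.1672
type 3: (11 − 20.066)²/20.066 = 82.192356/20.066 = 4.0961
type 4: (26 − 25.754)²/25.754 = 0.060516/25.754 = 0.0023
type 5: (24 − 25.596)²/25.596 = 2.547216/25.596 = 0.0995
Sum = 8.053

8.053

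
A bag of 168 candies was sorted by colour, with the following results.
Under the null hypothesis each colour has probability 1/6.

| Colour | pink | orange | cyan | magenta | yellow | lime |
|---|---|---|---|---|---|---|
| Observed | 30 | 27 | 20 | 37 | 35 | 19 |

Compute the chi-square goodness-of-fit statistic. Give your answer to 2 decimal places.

10.00

Expected count for each of the 6 categories: 168/6 = 28.
pink: (30 − 28)²/28 = 4/28 = 0.143
orange: (27 − 28)²/28 = 1/28 = 0.036
cyan: (20 − 28)²/28 = 64/28 = 2.286
magenta: (37 − 28)²/28 = 81/28 = 2.893
yellow: (35 − 28)²/28 = 49/28 = 1.750
lime: (19 − 28)²/28 = 81/28 = 2.893
Sum = 10.00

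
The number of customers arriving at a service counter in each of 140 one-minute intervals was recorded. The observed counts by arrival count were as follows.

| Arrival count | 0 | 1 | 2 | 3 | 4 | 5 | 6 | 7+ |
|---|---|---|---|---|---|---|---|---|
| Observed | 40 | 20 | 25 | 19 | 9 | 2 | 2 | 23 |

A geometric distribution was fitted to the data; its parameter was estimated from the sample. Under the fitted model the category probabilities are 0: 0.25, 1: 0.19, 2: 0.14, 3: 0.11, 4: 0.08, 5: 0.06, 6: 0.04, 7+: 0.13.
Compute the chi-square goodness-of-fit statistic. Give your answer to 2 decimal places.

Expected counts E_i = n·p_i: 140×0.25 = 35, 140×0.19 = 26.6, 140×0.14 = 19.6, 140×0.11 = 15.4, 140×0.08 = 11.2, 140×0.06 = 8.4, 140×0.04 = 5.6, 140×0.13 = 18.2.
χ² = (40−35)²/35 + (20−26.6)²/26.6 + (25−19.6)²/19.6 + (19−15.4)²/15.4 + (9−11.2)²/11.2 + (2−8.4)²/8.4 + (2−5.6)²/5.6 + (23−18.2)²/18.2
   = 0.714 + 1.638 + 1.488 + 0.842 + 0.432 + 4.876 + 2.314 + 1.266
Sum = 13.57

13.57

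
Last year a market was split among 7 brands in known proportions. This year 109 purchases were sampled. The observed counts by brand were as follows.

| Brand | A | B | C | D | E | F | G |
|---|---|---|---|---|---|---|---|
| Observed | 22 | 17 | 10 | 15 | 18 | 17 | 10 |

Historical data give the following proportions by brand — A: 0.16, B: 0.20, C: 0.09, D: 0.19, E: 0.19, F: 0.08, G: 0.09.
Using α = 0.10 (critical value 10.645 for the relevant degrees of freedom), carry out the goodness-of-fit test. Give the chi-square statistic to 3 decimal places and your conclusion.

Expected counts E_i = n·p_i: 109×0.16 = 17.44, 109×0.20 = 21.8, 109×0.09 = 9.81, 109×0.19 = 20.71, 109×0.19 = 20.71, 109×0.08 = 8.72, 109×0.09 = 9.81.
χ² = (22−17.44)²/17.44 + (17−21.8)²/21.8 + (10−9.81)²/9.81 + (15−20.71)²/20.71 + (18−20.71)²/20.71 + (17−8.72)²/8.72 + (10−9.81)²/9.81
   = 1.1923 + 1.0569 + 0.0037 + 1.5743 + 0.3546 + 7.8622 + 0.0037
Sum = 12.048
df = 6. Since 12.048 > 10.645, we reject H₀.

12.048; reject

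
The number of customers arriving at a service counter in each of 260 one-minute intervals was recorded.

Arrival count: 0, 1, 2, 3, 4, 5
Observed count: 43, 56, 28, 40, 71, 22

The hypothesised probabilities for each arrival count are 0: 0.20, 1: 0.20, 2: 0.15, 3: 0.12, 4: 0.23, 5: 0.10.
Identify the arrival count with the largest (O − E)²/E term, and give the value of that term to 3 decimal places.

Expected counts E_i = n·p_i: 260×0.20 = 52, 260×0.20 = 52, 260×0.15 = 39, 260×0.12 = 31.2, 260×0.23 = 59.8, 260×0.10 = 26.
cat         O        E   (O−E)²/E
0          43       52     1.5577
1          56       52     0.3077
2          28       39     3.1026
3          40     31.2     2.4821
4          71     59.8     2.0977
5          22       26     0.6154
The largest term is for 2: 3.103.

2, 3.103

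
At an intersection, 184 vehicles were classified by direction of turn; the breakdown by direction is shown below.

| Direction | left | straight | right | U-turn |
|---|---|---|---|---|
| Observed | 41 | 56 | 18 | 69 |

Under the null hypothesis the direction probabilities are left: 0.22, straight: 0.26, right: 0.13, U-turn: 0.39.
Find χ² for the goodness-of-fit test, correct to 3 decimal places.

Expected counts E_i = n·p_i: 184×0.22 = 40.48, 184×0.26 = 47.84, 184×0.13 = 23.92, 184×0.39 = 71.76.
χ² = (41−40.48)²/40.48 + (56−47.84)²/47.84 + (18−23.92)²/23.92 + (69−71.76)²/71.76
   = 0.0067 + 1.3918 + 1.4652 + 0.1062
Sum = 2.970

2.970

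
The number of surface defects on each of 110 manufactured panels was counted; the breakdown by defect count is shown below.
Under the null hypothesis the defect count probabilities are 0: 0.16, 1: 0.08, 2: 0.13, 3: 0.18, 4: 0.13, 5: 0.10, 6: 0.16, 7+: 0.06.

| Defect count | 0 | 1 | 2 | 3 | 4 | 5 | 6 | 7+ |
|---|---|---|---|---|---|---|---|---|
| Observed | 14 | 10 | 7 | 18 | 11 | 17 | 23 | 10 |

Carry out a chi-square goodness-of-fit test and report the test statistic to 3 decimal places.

12.233

Expected counts E_i = n·p_i: 110×0.16 = 17.6, 110×0.08 = 8.8, 110×0.13 = 14.3, 110×0.18 = 19.8, 110×0.13 = 14.3, 110×0.10 = 11, 110×0.16 = 17.6, 110×0.06 = 6.6.
χ² = (14−17.6)²/17.6 + (10−8.8)²/8.8 + (7−14.3)²/14.3 + (18−19.8)²/19.8 + (11−14.3)²/14.3 + (17−11)²/11 + (23−17.6)²/17.6 + (10−6.6)²/6.6
   = 0.7364 + 0.1636 + 3.7266 + 0.1636 + 0.7615 + 3.2727 + 1.6568 + 1.7515
Sum = 12.233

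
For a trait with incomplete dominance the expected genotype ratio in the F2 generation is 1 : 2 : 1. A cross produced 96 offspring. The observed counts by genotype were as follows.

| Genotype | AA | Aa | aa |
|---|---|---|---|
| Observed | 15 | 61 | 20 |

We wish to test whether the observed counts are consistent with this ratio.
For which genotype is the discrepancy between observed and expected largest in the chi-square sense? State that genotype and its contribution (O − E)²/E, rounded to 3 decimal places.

Ratio total = 4. Expected counts: 96×1/4 = 24, 96×2/4 = 48, 96×1/4 = 24.
cat         O        E   (O−E)²/E
AA         15       24     3.3750
Aa         61       48     3.5208
aa         20       24     0.6667
The largest term is for Aa: 3.521.

Aa, 3.521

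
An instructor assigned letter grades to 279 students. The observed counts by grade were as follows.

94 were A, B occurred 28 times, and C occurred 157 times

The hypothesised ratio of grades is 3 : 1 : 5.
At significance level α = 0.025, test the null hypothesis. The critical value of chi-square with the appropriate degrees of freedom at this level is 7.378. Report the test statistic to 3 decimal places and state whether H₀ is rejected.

0.327; do not reject

Ratio total = 9. Expected counts: 279×3/9 = 93, 279×1/9 = 31, 279×5/9 = 155.
A: (94 − 93)²/93 = 1/93 = 0.0108
B: (28 − 31)²/31 = 9/31 = 0.2903
C: (157 − 155)²/155 = 4/155 = 0.0258
Sum = 0.327
df = 2. Since 0.327 < 7.378, we do not reject H₀.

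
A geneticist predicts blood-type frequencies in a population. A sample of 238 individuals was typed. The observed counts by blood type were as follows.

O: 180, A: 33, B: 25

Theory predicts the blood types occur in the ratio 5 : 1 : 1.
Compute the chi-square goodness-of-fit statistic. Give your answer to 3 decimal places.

3.000

Ratio total = 7. Expected counts: 238×5/7 = 170, 238×1/7 = 34, 238×1/7 = 34.
χ² = (180−170)²/170 + (33−34)²/34 + (25−34)²/34
   = 0.5882 + 0.0294 + 2.3824
Sum = 3.000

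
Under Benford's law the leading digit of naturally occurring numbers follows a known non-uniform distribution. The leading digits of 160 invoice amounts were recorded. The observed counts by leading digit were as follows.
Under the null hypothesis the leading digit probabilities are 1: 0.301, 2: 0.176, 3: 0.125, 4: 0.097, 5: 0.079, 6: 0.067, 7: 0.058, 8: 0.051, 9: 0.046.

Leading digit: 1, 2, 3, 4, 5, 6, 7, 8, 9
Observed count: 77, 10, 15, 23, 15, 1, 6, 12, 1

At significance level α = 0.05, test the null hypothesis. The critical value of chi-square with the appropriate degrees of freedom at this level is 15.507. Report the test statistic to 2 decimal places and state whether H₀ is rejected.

Expected counts E_i = n·p_i: 160×0.301 = 48.16, 160×0.176 = 28.16, 160×0.125 = 20, 160×0.097 = 15.52, 160×0.079 = 12.64, 160×0.067 = 10.72, 160×0.058 = 9.28, 160×0.051 = 8.16, 160×0.046 = 7.36.
χ² = (77−48.16)²/48.16 + (10−28.16)²/28.16 + (15−20)²/20 + (23−15.52)²/15.52 + (15−12.64)²/12.64 + (1−10.72)²/10.72 + (6−9.28)²/9.28 + (12−8.16)²/8.16 + (1−7.36)²/7.36
   = 17.270 + 11.711 + 1.250 + 3.605 + 0.441 + 8.813 + 1.159 + 1.807 + 5.496
Sum = 51.55
df = 8. Since 51.55 > 15.507, we reject H₀.

51.55; reject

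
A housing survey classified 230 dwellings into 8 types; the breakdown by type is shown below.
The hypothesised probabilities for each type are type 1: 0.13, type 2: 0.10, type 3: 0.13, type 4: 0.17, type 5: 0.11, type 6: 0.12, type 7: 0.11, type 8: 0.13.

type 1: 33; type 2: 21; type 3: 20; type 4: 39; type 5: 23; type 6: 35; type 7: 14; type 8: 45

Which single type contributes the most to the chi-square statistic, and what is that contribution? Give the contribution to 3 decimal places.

Expected counts E_i = n·p_i: 230×0.13 = 29.9, 230×0.10 = 23, 230×0.13 = 29.9, 230×0.17 = 39.1, 230×0.11 = 25.3, 230×0.12 = 27.6, 230×0.11 = 25.3, 230×0.13 = 29.9.
χ² = (33−29.9)²/29.9 + (21−23)²/23 + (20−29.9)²/29.9 + (39−39.1)²/39.1 + (23−25.3)²/25.3 + (35−27.6)²/27.6 + (14−25.3)²/25.3 + (45−29.9)²/29.9
   = 0.3214 + 0.1739 + 3.2779 + 0.0003 + 0.2091 + 1.9841 + 5.0470 + 7.6258
The largest term is for type 8: 7.626.

type 8, 7.626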